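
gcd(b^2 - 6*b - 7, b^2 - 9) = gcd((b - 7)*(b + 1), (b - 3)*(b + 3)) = 1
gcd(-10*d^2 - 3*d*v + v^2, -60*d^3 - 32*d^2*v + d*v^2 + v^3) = 2*d + v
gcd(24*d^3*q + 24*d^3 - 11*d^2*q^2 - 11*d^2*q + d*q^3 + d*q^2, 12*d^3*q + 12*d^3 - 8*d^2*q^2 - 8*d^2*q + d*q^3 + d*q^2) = d*q + d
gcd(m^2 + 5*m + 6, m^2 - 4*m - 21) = m + 3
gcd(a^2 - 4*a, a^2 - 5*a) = a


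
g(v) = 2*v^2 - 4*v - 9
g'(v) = 4*v - 4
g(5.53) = 30.04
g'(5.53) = 18.12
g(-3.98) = 38.60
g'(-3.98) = -19.92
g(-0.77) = -4.73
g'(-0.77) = -7.08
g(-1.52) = 1.70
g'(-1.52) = -10.08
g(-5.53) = 74.28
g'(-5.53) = -26.12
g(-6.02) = 87.56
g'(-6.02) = -28.08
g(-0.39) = -7.14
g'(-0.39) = -5.56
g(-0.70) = -5.22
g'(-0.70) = -6.80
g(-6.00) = 87.00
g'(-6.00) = -28.00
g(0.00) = -9.00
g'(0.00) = -4.00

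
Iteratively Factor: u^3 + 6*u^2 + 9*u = (u + 3)*(u^2 + 3*u) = u*(u + 3)*(u + 3)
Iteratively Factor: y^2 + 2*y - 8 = (y - 2)*(y + 4)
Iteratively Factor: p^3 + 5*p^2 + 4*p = (p + 4)*(p^2 + p) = p*(p + 4)*(p + 1)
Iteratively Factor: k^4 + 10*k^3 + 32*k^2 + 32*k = (k + 2)*(k^3 + 8*k^2 + 16*k) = (k + 2)*(k + 4)*(k^2 + 4*k) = (k + 2)*(k + 4)^2*(k)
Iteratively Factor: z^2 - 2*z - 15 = (z - 5)*(z + 3)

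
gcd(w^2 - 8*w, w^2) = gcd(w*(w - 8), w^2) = w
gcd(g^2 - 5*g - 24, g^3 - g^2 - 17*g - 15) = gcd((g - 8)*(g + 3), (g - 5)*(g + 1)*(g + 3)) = g + 3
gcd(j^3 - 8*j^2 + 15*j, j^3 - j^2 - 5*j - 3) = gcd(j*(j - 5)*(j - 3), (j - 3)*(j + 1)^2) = j - 3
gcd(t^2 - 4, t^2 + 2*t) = t + 2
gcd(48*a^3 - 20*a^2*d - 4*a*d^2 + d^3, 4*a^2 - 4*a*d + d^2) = 2*a - d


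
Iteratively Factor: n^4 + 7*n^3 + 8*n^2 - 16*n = (n + 4)*(n^3 + 3*n^2 - 4*n) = (n - 1)*(n + 4)*(n^2 + 4*n) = (n - 1)*(n + 4)^2*(n)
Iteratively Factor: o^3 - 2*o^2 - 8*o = (o)*(o^2 - 2*o - 8) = o*(o + 2)*(o - 4)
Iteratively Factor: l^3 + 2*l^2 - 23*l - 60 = (l + 3)*(l^2 - l - 20) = (l + 3)*(l + 4)*(l - 5)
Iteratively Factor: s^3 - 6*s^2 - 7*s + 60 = (s - 5)*(s^2 - s - 12) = (s - 5)*(s - 4)*(s + 3)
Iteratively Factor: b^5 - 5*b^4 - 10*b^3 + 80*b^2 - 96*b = (b)*(b^4 - 5*b^3 - 10*b^2 + 80*b - 96) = b*(b - 3)*(b^3 - 2*b^2 - 16*b + 32) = b*(b - 4)*(b - 3)*(b^2 + 2*b - 8) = b*(b - 4)*(b - 3)*(b + 4)*(b - 2)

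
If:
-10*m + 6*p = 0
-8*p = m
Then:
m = 0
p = 0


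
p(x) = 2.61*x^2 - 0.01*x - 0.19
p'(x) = 5.22*x - 0.01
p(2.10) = 11.30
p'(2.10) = 10.95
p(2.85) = 20.98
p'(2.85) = 14.87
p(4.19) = 45.59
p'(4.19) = 21.86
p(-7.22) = 135.94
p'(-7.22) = -37.70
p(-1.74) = 7.73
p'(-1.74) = -9.09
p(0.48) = 0.41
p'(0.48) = 2.50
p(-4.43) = 51.08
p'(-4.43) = -23.13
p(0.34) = 0.11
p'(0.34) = 1.76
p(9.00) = 211.13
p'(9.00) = 46.97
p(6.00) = 93.71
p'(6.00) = 31.31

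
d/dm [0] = 0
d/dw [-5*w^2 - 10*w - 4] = -10*w - 10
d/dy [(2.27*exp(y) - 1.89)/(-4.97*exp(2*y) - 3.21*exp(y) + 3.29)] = (11.2819*exp(2*y) - 18.7866*exp(y) + 1.4014)*exp(y)/(24.7009*exp(4*y) + 31.9074*exp(3*y) - 22.3985*exp(2*y) - 21.1218*exp(y) + 10.8241)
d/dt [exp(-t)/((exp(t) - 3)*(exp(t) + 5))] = (-3*exp(2*t) - 4*exp(t) + 15)*exp(-t)/(exp(4*t) + 4*exp(3*t) - 26*exp(2*t) - 60*exp(t) + 225)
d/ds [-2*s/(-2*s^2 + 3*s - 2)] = 4*(1 - s^2)/(4*s^4 - 12*s^3 + 17*s^2 - 12*s + 4)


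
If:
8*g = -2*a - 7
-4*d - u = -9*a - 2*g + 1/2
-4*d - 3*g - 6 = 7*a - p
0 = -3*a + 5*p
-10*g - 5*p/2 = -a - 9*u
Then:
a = -755/5174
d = -26393/41392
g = -8677/10348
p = -453/5174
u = -9725/10348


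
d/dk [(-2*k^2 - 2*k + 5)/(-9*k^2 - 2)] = 2*(-9*k^2 + 49*k + 2)/(81*k^4 + 36*k^2 + 4)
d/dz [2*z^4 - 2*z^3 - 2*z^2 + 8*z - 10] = 8*z^3 - 6*z^2 - 4*z + 8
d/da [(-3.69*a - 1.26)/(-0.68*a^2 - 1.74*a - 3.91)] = (-2.5092*a^2 - 1.7136*a + 12.2355)/(0.4624*a^4 + 2.3664*a^3 + 8.3452*a^2 + 13.6068*a + 15.2881)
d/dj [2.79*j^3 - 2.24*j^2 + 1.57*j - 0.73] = 8.37*j^2 - 4.48*j + 1.57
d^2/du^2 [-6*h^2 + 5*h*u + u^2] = 2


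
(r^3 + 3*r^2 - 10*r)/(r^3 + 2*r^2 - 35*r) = (r^2 + 3*r - 10)/(r^2 + 2*r - 35)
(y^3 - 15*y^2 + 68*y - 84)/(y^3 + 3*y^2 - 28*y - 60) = (y^3 - 15*y^2 + 68*y - 84)/(y^3 + 3*y^2 - 28*y - 60)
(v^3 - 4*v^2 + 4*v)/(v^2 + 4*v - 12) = v*(v - 2)/(v + 6)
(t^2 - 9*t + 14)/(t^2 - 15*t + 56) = (t - 2)/(t - 8)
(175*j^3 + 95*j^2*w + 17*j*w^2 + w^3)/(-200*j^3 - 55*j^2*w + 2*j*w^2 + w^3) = (7*j + w)/(-8*j + w)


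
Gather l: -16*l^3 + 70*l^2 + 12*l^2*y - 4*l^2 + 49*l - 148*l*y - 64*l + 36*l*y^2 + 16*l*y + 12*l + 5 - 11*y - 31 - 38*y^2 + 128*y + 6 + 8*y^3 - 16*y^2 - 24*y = -16*l^3 + l^2*(12*y + 66) + l*(36*y^2 - 132*y - 3) + 8*y^3 - 54*y^2 + 93*y - 20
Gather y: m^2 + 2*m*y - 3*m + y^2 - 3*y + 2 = m^2 - 3*m + y^2 + y*(2*m - 3) + 2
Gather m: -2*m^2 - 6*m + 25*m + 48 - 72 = -2*m^2 + 19*m - 24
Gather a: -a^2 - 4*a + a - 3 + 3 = -a^2 - 3*a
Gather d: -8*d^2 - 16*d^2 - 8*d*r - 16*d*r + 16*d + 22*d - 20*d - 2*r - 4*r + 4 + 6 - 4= -24*d^2 + d*(18 - 24*r) - 6*r + 6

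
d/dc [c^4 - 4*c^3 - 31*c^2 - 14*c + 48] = 4*c^3 - 12*c^2 - 62*c - 14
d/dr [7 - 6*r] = -6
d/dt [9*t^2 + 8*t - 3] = 18*t + 8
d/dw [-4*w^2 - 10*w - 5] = -8*w - 10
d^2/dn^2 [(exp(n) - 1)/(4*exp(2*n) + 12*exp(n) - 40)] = (exp(4*n) - 7*exp(3*n) + 51*exp(2*n) - 19*exp(n) + 70)*exp(n)/(4*(exp(6*n) + 9*exp(5*n) - 3*exp(4*n) - 153*exp(3*n) + 30*exp(2*n) + 900*exp(n) - 1000))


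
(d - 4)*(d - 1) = d^2 - 5*d + 4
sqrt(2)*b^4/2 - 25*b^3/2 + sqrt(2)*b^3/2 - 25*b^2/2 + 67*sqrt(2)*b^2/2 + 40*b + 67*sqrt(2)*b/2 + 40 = (b - 8*sqrt(2))*(b - 5*sqrt(2))*(b + sqrt(2)/2)*(sqrt(2)*b/2 + sqrt(2)/2)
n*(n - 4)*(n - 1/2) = n^3 - 9*n^2/2 + 2*n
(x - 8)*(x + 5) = x^2 - 3*x - 40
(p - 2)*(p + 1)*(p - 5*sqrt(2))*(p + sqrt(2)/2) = p^4 - 9*sqrt(2)*p^3/2 - p^3 - 7*p^2 + 9*sqrt(2)*p^2/2 + 5*p + 9*sqrt(2)*p + 10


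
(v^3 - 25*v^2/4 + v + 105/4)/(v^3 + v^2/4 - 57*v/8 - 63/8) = 2*(v - 5)/(2*v + 3)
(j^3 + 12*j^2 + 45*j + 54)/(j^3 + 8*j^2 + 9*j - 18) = (j + 3)/(j - 1)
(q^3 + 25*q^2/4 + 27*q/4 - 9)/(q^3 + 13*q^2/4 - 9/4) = (q + 4)/(q + 1)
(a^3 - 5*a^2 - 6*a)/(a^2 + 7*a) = (a^2 - 5*a - 6)/(a + 7)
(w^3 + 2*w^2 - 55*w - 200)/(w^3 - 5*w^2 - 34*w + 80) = (w + 5)/(w - 2)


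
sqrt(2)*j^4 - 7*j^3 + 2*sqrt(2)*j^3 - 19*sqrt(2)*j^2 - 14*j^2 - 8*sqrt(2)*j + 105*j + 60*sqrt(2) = (j - 3)*(j + 5)*(j - 4*sqrt(2))*(sqrt(2)*j + 1)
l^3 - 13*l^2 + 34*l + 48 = (l - 8)*(l - 6)*(l + 1)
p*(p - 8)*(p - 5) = p^3 - 13*p^2 + 40*p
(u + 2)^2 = u^2 + 4*u + 4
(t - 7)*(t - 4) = t^2 - 11*t + 28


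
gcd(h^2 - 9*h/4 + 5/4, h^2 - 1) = h - 1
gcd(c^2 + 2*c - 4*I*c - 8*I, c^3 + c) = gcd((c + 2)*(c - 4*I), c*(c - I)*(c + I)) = 1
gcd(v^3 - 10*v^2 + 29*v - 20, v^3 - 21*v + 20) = v^2 - 5*v + 4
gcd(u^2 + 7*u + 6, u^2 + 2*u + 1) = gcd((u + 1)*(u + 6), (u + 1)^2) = u + 1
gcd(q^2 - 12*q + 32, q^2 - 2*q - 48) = q - 8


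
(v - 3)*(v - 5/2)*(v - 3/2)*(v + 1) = v^4 - 6*v^3 + 35*v^2/4 + 9*v/2 - 45/4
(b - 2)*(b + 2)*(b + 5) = b^3 + 5*b^2 - 4*b - 20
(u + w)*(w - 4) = u*w - 4*u + w^2 - 4*w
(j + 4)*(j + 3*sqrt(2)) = j^2 + 4*j + 3*sqrt(2)*j + 12*sqrt(2)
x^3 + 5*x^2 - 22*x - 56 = (x - 4)*(x + 2)*(x + 7)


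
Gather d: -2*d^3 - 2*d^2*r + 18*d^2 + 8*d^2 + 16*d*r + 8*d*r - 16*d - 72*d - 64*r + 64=-2*d^3 + d^2*(26 - 2*r) + d*(24*r - 88) - 64*r + 64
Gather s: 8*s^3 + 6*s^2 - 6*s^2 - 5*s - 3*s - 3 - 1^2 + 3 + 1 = 8*s^3 - 8*s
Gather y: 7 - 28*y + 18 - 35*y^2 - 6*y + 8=-35*y^2 - 34*y + 33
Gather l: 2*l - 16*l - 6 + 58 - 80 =-14*l - 28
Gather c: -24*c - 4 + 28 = 24 - 24*c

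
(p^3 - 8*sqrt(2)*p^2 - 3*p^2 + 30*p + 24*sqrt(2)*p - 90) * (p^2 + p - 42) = p^5 - 8*sqrt(2)*p^4 - 2*p^4 - 15*p^3 + 16*sqrt(2)*p^3 + 66*p^2 + 360*sqrt(2)*p^2 - 1008*sqrt(2)*p - 1350*p + 3780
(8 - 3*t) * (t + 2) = -3*t^2 + 2*t + 16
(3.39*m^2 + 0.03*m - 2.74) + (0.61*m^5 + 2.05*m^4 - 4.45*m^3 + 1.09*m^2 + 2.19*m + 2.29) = 0.61*m^5 + 2.05*m^4 - 4.45*m^3 + 4.48*m^2 + 2.22*m - 0.45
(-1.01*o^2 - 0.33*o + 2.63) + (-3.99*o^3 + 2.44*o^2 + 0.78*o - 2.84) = -3.99*o^3 + 1.43*o^2 + 0.45*o - 0.21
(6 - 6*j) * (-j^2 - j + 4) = 6*j^3 - 30*j + 24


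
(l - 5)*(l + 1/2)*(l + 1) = l^3 - 7*l^2/2 - 7*l - 5/2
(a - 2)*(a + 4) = a^2 + 2*a - 8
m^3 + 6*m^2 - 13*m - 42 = (m - 3)*(m + 2)*(m + 7)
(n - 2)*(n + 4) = n^2 + 2*n - 8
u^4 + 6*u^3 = u^3*(u + 6)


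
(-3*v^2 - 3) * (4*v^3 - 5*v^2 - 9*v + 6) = -12*v^5 + 15*v^4 + 15*v^3 - 3*v^2 + 27*v - 18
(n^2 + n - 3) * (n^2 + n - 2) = n^4 + 2*n^3 - 4*n^2 - 5*n + 6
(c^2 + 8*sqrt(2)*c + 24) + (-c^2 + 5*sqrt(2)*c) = 13*sqrt(2)*c + 24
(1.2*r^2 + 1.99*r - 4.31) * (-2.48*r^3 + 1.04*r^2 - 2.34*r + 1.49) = -2.976*r^5 - 3.6872*r^4 + 9.9504*r^3 - 7.351*r^2 + 13.0505*r - 6.4219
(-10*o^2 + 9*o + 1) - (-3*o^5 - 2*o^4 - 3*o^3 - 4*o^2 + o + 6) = 3*o^5 + 2*o^4 + 3*o^3 - 6*o^2 + 8*o - 5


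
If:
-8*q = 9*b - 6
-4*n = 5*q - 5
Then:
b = 2/3 - 8*q/9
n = 5/4 - 5*q/4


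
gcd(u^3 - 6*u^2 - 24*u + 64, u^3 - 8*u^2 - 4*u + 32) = u^2 - 10*u + 16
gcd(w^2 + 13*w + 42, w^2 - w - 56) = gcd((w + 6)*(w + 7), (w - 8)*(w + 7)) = w + 7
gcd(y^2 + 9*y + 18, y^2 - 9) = y + 3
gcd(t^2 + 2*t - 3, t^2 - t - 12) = t + 3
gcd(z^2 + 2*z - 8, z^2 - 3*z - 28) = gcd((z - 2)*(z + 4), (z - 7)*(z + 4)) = z + 4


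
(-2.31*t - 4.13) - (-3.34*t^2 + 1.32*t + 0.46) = 3.34*t^2 - 3.63*t - 4.59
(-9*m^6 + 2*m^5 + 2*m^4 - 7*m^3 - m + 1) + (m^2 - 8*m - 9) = -9*m^6 + 2*m^5 + 2*m^4 - 7*m^3 + m^2 - 9*m - 8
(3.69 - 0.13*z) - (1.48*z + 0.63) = 3.06 - 1.61*z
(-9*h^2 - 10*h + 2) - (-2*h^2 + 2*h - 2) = -7*h^2 - 12*h + 4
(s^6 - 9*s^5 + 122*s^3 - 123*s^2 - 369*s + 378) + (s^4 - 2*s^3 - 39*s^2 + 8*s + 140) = s^6 - 9*s^5 + s^4 + 120*s^3 - 162*s^2 - 361*s + 518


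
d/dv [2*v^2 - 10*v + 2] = 4*v - 10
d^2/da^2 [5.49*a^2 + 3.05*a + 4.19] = 10.9800000000000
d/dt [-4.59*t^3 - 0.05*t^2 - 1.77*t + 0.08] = -13.77*t^2 - 0.1*t - 1.77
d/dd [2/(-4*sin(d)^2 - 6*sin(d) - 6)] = (4*sin(d) + 3)*cos(d)/(3*sin(d) - cos(2*d) + 4)^2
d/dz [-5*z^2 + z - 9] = 1 - 10*z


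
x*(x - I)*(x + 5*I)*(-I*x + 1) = -I*x^4 + 5*x^3 - I*x^2 + 5*x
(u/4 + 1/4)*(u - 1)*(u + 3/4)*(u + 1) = u^4/4 + 7*u^3/16 - u^2/16 - 7*u/16 - 3/16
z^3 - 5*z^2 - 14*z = z*(z - 7)*(z + 2)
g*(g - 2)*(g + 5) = g^3 + 3*g^2 - 10*g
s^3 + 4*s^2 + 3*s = s*(s + 1)*(s + 3)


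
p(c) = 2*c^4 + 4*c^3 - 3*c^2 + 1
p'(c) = 8*c^3 + 12*c^2 - 6*c = 2*c*(4*c^2 + 6*c - 3)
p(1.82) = 37.12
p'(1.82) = 77.06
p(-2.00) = -11.00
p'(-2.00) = -4.00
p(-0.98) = -3.80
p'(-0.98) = 9.88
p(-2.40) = -5.22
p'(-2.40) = -27.07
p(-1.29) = -7.04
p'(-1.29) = 10.54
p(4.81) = 1447.29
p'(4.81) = 1139.05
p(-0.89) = -2.94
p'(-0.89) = 9.21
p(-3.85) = 167.68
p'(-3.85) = -255.56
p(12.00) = 47953.00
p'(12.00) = 15480.00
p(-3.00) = 28.00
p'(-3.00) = -90.00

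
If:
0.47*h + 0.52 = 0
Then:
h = -1.11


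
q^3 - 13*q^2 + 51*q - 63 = (q - 7)*(q - 3)^2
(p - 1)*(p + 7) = p^2 + 6*p - 7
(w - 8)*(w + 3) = w^2 - 5*w - 24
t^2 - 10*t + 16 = (t - 8)*(t - 2)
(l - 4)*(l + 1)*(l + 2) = l^3 - l^2 - 10*l - 8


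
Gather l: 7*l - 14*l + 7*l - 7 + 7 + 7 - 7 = 0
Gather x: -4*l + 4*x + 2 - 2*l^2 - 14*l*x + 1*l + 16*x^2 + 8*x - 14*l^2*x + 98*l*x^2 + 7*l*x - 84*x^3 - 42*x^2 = -2*l^2 - 3*l - 84*x^3 + x^2*(98*l - 26) + x*(-14*l^2 - 7*l + 12) + 2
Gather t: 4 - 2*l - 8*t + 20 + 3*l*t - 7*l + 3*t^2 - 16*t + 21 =-9*l + 3*t^2 + t*(3*l - 24) + 45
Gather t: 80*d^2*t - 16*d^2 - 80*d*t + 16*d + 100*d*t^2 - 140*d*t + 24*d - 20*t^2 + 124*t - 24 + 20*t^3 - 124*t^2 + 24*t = -16*d^2 + 40*d + 20*t^3 + t^2*(100*d - 144) + t*(80*d^2 - 220*d + 148) - 24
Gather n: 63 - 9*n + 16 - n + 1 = 80 - 10*n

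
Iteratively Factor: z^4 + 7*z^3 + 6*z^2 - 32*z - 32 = (z - 2)*(z^3 + 9*z^2 + 24*z + 16) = (z - 2)*(z + 1)*(z^2 + 8*z + 16) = (z - 2)*(z + 1)*(z + 4)*(z + 4)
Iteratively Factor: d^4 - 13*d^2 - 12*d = (d + 3)*(d^3 - 3*d^2 - 4*d) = (d - 4)*(d + 3)*(d^2 + d) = (d - 4)*(d + 1)*(d + 3)*(d)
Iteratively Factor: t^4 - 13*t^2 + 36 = (t + 3)*(t^3 - 3*t^2 - 4*t + 12) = (t + 2)*(t + 3)*(t^2 - 5*t + 6) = (t - 3)*(t + 2)*(t + 3)*(t - 2)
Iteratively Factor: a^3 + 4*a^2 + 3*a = (a)*(a^2 + 4*a + 3) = a*(a + 1)*(a + 3)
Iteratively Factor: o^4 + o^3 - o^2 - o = (o)*(o^3 + o^2 - o - 1) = o*(o + 1)*(o^2 - 1) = o*(o - 1)*(o + 1)*(o + 1)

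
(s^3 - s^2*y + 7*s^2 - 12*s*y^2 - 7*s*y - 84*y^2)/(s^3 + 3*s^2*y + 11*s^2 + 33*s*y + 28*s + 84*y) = (s - 4*y)/(s + 4)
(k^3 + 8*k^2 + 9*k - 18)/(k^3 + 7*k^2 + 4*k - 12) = (k + 3)/(k + 2)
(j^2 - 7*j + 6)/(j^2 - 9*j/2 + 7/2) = 2*(j - 6)/(2*j - 7)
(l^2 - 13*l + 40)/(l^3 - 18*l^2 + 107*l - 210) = (l - 8)/(l^2 - 13*l + 42)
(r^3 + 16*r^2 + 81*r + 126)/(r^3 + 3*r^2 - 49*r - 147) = (r + 6)/(r - 7)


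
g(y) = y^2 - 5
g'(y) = 2*y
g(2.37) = 0.62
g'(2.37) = 4.74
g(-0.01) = -5.00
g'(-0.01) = -0.02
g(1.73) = -2.01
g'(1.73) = 3.46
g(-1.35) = -3.18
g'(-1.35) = -2.70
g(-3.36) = 6.29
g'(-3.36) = -6.72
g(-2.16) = -0.33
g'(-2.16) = -4.32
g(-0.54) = -4.71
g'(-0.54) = -1.08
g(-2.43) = 0.90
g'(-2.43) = -4.86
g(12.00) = 139.00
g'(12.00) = 24.00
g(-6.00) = 31.00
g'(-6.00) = -12.00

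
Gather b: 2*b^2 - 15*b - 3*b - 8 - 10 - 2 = 2*b^2 - 18*b - 20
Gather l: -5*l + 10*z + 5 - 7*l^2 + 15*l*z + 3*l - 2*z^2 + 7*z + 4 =-7*l^2 + l*(15*z - 2) - 2*z^2 + 17*z + 9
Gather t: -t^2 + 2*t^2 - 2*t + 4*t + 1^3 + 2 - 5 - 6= t^2 + 2*t - 8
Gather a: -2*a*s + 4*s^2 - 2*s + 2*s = -2*a*s + 4*s^2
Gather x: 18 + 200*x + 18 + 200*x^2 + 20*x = 200*x^2 + 220*x + 36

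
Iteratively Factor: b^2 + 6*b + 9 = (b + 3)*(b + 3)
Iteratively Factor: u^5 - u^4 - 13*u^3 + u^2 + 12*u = (u - 1)*(u^4 - 13*u^2 - 12*u) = (u - 4)*(u - 1)*(u^3 + 4*u^2 + 3*u) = u*(u - 4)*(u - 1)*(u^2 + 4*u + 3) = u*(u - 4)*(u - 1)*(u + 3)*(u + 1)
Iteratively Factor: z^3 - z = (z + 1)*(z^2 - z) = z*(z + 1)*(z - 1)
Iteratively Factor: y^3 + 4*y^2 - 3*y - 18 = (y + 3)*(y^2 + y - 6) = (y + 3)^2*(y - 2)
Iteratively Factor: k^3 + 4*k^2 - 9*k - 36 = (k + 4)*(k^2 - 9) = (k + 3)*(k + 4)*(k - 3)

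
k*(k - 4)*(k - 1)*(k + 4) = k^4 - k^3 - 16*k^2 + 16*k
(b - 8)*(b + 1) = b^2 - 7*b - 8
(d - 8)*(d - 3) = d^2 - 11*d + 24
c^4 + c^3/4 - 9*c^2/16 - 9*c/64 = c*(c - 3/4)*(c + 1/4)*(c + 3/4)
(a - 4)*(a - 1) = a^2 - 5*a + 4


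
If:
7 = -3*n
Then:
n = -7/3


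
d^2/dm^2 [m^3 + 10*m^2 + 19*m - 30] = 6*m + 20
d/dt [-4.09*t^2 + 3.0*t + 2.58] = 3.0 - 8.18*t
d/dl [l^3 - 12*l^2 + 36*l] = 3*l^2 - 24*l + 36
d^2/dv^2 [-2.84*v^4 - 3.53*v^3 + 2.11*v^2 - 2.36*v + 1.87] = -34.08*v^2 - 21.18*v + 4.22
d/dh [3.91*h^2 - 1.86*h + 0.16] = 7.82*h - 1.86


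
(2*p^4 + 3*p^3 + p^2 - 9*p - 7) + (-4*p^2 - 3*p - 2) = 2*p^4 + 3*p^3 - 3*p^2 - 12*p - 9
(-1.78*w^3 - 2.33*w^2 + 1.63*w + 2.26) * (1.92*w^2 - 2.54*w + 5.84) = -3.4176*w^5 + 0.0476000000000001*w^4 - 1.3474*w^3 - 13.4082*w^2 + 3.7788*w + 13.1984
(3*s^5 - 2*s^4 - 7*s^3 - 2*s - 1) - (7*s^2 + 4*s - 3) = 3*s^5 - 2*s^4 - 7*s^3 - 7*s^2 - 6*s + 2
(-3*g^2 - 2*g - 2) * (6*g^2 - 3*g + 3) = -18*g^4 - 3*g^3 - 15*g^2 - 6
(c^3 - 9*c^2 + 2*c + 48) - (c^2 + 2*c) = c^3 - 10*c^2 + 48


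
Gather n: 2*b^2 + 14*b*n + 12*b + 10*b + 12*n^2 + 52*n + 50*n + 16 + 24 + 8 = 2*b^2 + 22*b + 12*n^2 + n*(14*b + 102) + 48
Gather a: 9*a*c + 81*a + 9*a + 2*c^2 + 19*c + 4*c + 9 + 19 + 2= a*(9*c + 90) + 2*c^2 + 23*c + 30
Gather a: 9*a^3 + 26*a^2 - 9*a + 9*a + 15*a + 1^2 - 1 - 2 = 9*a^3 + 26*a^2 + 15*a - 2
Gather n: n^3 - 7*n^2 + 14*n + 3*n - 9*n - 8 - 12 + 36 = n^3 - 7*n^2 + 8*n + 16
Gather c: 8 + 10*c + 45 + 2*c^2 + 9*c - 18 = 2*c^2 + 19*c + 35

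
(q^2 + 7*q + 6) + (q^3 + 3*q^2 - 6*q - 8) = q^3 + 4*q^2 + q - 2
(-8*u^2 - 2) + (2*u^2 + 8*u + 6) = -6*u^2 + 8*u + 4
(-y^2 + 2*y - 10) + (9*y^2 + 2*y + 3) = 8*y^2 + 4*y - 7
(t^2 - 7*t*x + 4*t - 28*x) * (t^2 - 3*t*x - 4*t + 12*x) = t^4 - 10*t^3*x + 21*t^2*x^2 - 16*t^2 + 160*t*x - 336*x^2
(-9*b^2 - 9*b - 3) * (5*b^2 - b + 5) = -45*b^4 - 36*b^3 - 51*b^2 - 42*b - 15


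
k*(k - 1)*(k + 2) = k^3 + k^2 - 2*k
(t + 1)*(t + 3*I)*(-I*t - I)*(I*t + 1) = t^4 + 2*t^3 + 2*I*t^3 + 4*t^2 + 4*I*t^2 + 6*t + 2*I*t + 3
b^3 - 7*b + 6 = (b - 2)*(b - 1)*(b + 3)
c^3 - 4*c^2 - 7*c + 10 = (c - 5)*(c - 1)*(c + 2)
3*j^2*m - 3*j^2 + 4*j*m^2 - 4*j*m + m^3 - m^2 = (j + m)*(3*j + m)*(m - 1)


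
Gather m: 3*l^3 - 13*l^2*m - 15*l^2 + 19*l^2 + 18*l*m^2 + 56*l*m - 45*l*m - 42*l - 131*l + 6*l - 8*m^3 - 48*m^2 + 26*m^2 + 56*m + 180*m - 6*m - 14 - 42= 3*l^3 + 4*l^2 - 167*l - 8*m^3 + m^2*(18*l - 22) + m*(-13*l^2 + 11*l + 230) - 56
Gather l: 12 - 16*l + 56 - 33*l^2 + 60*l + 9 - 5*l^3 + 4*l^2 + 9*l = -5*l^3 - 29*l^2 + 53*l + 77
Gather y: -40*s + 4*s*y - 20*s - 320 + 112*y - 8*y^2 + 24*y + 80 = -60*s - 8*y^2 + y*(4*s + 136) - 240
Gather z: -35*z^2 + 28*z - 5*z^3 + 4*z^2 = -5*z^3 - 31*z^2 + 28*z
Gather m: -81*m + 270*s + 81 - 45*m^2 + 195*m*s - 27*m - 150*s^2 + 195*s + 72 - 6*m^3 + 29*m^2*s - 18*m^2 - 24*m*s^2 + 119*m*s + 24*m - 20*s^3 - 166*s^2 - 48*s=-6*m^3 + m^2*(29*s - 63) + m*(-24*s^2 + 314*s - 84) - 20*s^3 - 316*s^2 + 417*s + 153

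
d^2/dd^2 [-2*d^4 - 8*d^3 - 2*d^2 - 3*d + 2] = -24*d^2 - 48*d - 4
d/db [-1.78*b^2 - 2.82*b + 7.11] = -3.56*b - 2.82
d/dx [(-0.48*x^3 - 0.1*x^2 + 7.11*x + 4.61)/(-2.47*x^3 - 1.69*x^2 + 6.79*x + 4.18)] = (0.5642*x^4 + 28.605*x^3 + 39.4778*x^2 + 14.7458*x - 1.5821)/(6.1009*x^6 + 8.3486*x^5 - 30.6865*x^4 - 43.5994*x^3 + 31.9757*x^2 + 56.7644*x + 17.4724)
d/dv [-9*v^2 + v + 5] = 1 - 18*v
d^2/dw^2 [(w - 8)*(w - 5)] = 2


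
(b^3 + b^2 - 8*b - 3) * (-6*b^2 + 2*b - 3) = -6*b^5 - 4*b^4 + 47*b^3 - b^2 + 18*b + 9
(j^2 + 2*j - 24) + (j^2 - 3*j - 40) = 2*j^2 - j - 64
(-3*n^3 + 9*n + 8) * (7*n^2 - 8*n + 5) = -21*n^5 + 24*n^4 + 48*n^3 - 16*n^2 - 19*n + 40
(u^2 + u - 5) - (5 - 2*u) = u^2 + 3*u - 10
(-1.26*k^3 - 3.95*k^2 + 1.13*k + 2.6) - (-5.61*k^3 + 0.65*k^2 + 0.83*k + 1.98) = 4.35*k^3 - 4.6*k^2 + 0.3*k + 0.62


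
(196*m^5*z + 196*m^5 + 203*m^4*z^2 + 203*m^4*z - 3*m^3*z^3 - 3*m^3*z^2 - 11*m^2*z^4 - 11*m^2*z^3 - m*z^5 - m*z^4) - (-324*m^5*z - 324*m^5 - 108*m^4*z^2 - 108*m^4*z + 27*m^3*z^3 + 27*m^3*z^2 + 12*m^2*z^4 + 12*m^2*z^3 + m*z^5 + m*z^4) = 520*m^5*z + 520*m^5 + 311*m^4*z^2 + 311*m^4*z - 30*m^3*z^3 - 30*m^3*z^2 - 23*m^2*z^4 - 23*m^2*z^3 - 2*m*z^5 - 2*m*z^4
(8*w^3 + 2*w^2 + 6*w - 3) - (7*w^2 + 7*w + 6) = 8*w^3 - 5*w^2 - w - 9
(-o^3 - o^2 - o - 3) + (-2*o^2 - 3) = -o^3 - 3*o^2 - o - 6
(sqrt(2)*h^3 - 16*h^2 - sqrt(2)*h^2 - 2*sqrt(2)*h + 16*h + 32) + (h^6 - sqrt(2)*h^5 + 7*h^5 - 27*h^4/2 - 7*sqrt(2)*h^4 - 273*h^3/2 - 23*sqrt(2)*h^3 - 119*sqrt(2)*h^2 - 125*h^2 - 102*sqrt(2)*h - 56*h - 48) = h^6 - sqrt(2)*h^5 + 7*h^5 - 27*h^4/2 - 7*sqrt(2)*h^4 - 273*h^3/2 - 22*sqrt(2)*h^3 - 120*sqrt(2)*h^2 - 141*h^2 - 104*sqrt(2)*h - 40*h - 16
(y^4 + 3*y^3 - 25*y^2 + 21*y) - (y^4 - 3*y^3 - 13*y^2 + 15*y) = 6*y^3 - 12*y^2 + 6*y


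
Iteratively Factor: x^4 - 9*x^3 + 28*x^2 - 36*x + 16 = (x - 2)*(x^3 - 7*x^2 + 14*x - 8) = (x - 2)^2*(x^2 - 5*x + 4) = (x - 4)*(x - 2)^2*(x - 1)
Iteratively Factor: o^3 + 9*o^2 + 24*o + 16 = (o + 4)*(o^2 + 5*o + 4) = (o + 1)*(o + 4)*(o + 4)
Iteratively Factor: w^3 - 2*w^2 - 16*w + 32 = (w - 4)*(w^2 + 2*w - 8) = (w - 4)*(w + 4)*(w - 2)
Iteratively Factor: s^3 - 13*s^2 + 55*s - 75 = (s - 5)*(s^2 - 8*s + 15) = (s - 5)*(s - 3)*(s - 5)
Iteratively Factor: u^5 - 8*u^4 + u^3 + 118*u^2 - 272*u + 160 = (u + 4)*(u^4 - 12*u^3 + 49*u^2 - 78*u + 40) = (u - 4)*(u + 4)*(u^3 - 8*u^2 + 17*u - 10) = (u - 4)*(u - 2)*(u + 4)*(u^2 - 6*u + 5) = (u - 4)*(u - 2)*(u - 1)*(u + 4)*(u - 5)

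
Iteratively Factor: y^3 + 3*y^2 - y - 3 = (y + 1)*(y^2 + 2*y - 3) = (y - 1)*(y + 1)*(y + 3)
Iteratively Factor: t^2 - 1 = (t + 1)*(t - 1)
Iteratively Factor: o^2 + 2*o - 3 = (o + 3)*(o - 1)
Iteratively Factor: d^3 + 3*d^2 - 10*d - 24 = (d + 2)*(d^2 + d - 12) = (d - 3)*(d + 2)*(d + 4)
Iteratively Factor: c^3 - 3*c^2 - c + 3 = (c - 3)*(c^2 - 1) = (c - 3)*(c - 1)*(c + 1)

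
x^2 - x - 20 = (x - 5)*(x + 4)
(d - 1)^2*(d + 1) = d^3 - d^2 - d + 1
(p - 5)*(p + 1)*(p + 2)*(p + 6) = p^4 + 4*p^3 - 25*p^2 - 88*p - 60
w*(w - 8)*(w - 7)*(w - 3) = w^4 - 18*w^3 + 101*w^2 - 168*w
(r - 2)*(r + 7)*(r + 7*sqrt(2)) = r^3 + 5*r^2 + 7*sqrt(2)*r^2 - 14*r + 35*sqrt(2)*r - 98*sqrt(2)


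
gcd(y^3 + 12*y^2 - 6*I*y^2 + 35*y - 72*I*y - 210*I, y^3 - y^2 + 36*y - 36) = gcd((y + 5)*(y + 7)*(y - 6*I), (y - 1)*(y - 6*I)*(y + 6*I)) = y - 6*I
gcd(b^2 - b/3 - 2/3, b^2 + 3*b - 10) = 1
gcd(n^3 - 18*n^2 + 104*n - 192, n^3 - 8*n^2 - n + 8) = n - 8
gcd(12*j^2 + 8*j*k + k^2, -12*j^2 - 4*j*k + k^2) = 2*j + k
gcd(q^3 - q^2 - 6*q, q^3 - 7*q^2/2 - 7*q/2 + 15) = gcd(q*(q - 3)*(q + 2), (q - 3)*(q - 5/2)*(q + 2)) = q^2 - q - 6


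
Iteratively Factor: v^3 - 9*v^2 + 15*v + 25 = (v + 1)*(v^2 - 10*v + 25) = (v - 5)*(v + 1)*(v - 5)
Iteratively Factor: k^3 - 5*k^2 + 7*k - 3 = (k - 1)*(k^2 - 4*k + 3) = (k - 1)^2*(k - 3)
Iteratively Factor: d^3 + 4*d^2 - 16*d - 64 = (d + 4)*(d^2 - 16) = (d - 4)*(d + 4)*(d + 4)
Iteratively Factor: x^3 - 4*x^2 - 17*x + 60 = (x - 5)*(x^2 + x - 12) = (x - 5)*(x + 4)*(x - 3)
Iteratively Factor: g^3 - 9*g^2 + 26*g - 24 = (g - 4)*(g^2 - 5*g + 6) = (g - 4)*(g - 2)*(g - 3)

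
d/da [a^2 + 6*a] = 2*a + 6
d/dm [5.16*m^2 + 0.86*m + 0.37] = 10.32*m + 0.86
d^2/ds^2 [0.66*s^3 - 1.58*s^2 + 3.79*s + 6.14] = 3.96*s - 3.16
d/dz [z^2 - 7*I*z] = 2*z - 7*I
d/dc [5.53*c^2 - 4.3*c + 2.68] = 11.06*c - 4.3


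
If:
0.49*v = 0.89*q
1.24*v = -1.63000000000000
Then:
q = -0.72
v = -1.31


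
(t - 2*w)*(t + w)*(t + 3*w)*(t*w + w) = t^4*w + 2*t^3*w^2 + t^3*w - 5*t^2*w^3 + 2*t^2*w^2 - 6*t*w^4 - 5*t*w^3 - 6*w^4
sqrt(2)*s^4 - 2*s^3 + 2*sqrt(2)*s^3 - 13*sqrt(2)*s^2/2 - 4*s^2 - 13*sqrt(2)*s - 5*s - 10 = (s + 2)*(s - 5*sqrt(2)/2)*(s + sqrt(2))*(sqrt(2)*s + 1)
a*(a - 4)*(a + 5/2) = a^3 - 3*a^2/2 - 10*a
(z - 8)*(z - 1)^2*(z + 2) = z^4 - 8*z^3 - 3*z^2 + 26*z - 16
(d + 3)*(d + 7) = d^2 + 10*d + 21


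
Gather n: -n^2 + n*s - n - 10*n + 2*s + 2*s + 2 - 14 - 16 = -n^2 + n*(s - 11) + 4*s - 28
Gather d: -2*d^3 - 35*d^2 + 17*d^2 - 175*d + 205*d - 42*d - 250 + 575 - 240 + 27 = -2*d^3 - 18*d^2 - 12*d + 112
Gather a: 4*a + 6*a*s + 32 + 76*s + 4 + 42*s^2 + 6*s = a*(6*s + 4) + 42*s^2 + 82*s + 36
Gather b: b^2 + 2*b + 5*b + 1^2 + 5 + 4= b^2 + 7*b + 10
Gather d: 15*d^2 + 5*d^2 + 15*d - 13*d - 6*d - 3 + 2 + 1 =20*d^2 - 4*d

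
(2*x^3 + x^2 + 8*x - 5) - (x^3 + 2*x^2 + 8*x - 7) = x^3 - x^2 + 2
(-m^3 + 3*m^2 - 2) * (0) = 0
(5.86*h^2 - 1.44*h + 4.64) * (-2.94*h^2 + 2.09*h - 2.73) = -17.2284*h^4 + 16.481*h^3 - 32.649*h^2 + 13.6288*h - 12.6672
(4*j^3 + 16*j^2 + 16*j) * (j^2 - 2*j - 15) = 4*j^5 + 8*j^4 - 76*j^3 - 272*j^2 - 240*j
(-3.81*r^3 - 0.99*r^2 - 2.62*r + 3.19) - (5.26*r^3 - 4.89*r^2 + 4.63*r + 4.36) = -9.07*r^3 + 3.9*r^2 - 7.25*r - 1.17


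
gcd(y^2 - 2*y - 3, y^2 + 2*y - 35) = 1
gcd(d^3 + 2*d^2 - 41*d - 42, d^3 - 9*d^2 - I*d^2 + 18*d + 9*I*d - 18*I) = d - 6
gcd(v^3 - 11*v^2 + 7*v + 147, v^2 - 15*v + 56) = v - 7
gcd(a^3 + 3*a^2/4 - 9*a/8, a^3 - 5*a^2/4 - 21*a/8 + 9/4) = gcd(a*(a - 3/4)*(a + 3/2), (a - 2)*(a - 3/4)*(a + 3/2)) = a^2 + 3*a/4 - 9/8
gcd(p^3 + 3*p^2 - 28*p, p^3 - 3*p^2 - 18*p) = p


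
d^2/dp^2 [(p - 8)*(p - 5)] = 2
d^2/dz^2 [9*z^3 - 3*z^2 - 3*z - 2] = 54*z - 6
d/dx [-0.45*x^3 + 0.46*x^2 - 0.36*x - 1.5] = -1.35*x^2 + 0.92*x - 0.36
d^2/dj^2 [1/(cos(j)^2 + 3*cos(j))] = (-(1 - cos(2*j))^2 + 45*cos(j)/4 - 11*cos(2*j)/2 - 9*cos(3*j)/4 + 33/2)/((cos(j) + 3)^3*cos(j)^3)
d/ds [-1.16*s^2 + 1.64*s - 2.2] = 1.64 - 2.32*s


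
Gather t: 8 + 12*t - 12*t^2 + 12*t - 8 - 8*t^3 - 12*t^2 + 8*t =-8*t^3 - 24*t^2 + 32*t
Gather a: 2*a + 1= 2*a + 1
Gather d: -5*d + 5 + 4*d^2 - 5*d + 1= 4*d^2 - 10*d + 6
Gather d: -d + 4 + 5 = 9 - d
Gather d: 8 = 8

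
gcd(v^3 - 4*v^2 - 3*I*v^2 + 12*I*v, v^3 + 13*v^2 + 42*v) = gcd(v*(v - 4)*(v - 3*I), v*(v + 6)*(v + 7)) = v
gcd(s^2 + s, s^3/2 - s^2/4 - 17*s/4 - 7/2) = s + 1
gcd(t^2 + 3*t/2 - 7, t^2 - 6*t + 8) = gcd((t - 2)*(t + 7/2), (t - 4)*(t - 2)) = t - 2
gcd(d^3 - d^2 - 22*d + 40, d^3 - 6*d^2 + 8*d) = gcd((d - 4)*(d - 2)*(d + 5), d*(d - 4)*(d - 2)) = d^2 - 6*d + 8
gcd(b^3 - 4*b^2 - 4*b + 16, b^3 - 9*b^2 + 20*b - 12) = b - 2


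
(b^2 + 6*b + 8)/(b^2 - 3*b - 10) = (b + 4)/(b - 5)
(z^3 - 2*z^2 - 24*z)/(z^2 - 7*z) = (z^2 - 2*z - 24)/(z - 7)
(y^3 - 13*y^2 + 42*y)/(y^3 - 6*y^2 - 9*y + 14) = y*(y - 6)/(y^2 + y - 2)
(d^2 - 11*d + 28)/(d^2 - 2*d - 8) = (d - 7)/(d + 2)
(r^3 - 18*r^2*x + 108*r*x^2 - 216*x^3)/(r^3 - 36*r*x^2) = (r^2 - 12*r*x + 36*x^2)/(r*(r + 6*x))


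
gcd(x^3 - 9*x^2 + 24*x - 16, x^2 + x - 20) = x - 4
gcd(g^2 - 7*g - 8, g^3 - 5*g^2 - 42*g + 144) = g - 8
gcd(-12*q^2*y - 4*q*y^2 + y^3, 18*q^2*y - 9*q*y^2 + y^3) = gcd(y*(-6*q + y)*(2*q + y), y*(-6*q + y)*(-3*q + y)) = -6*q*y + y^2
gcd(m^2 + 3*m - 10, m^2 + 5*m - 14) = m - 2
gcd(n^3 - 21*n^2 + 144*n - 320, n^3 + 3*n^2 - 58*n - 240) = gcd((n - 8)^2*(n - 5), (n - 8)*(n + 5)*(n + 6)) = n - 8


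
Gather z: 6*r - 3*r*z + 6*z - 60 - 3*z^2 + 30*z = 6*r - 3*z^2 + z*(36 - 3*r) - 60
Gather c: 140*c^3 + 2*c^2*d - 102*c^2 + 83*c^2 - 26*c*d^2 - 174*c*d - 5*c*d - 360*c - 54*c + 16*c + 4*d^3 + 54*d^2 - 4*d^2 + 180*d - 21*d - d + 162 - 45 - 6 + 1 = 140*c^3 + c^2*(2*d - 19) + c*(-26*d^2 - 179*d - 398) + 4*d^3 + 50*d^2 + 158*d + 112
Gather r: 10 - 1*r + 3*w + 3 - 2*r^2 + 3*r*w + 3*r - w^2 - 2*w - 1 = -2*r^2 + r*(3*w + 2) - w^2 + w + 12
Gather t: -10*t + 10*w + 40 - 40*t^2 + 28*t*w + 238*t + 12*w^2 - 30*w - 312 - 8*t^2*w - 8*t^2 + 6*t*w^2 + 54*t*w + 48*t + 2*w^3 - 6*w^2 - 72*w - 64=t^2*(-8*w - 48) + t*(6*w^2 + 82*w + 276) + 2*w^3 + 6*w^2 - 92*w - 336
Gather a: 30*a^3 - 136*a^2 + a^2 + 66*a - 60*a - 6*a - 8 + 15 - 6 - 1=30*a^3 - 135*a^2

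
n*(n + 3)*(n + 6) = n^3 + 9*n^2 + 18*n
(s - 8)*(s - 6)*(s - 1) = s^3 - 15*s^2 + 62*s - 48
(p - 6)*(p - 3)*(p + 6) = p^3 - 3*p^2 - 36*p + 108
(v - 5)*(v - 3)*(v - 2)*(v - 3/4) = v^4 - 43*v^3/4 + 77*v^2/2 - 213*v/4 + 45/2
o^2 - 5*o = o*(o - 5)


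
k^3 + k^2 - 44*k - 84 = (k - 7)*(k + 2)*(k + 6)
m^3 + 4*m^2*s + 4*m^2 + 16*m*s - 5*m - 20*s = (m - 1)*(m + 5)*(m + 4*s)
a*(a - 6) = a^2 - 6*a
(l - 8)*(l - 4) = l^2 - 12*l + 32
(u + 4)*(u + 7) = u^2 + 11*u + 28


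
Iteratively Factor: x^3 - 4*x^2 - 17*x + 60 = (x - 5)*(x^2 + x - 12) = (x - 5)*(x + 4)*(x - 3)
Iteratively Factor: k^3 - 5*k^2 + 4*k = (k)*(k^2 - 5*k + 4) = k*(k - 1)*(k - 4)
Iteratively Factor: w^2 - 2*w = (w - 2)*(w)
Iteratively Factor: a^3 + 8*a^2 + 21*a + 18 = (a + 3)*(a^2 + 5*a + 6) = (a + 3)^2*(a + 2)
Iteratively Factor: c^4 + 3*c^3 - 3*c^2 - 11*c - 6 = (c - 2)*(c^3 + 5*c^2 + 7*c + 3) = (c - 2)*(c + 1)*(c^2 + 4*c + 3) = (c - 2)*(c + 1)^2*(c + 3)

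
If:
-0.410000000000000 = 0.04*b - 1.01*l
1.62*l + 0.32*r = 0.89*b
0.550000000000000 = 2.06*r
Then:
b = 0.90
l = 0.44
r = 0.27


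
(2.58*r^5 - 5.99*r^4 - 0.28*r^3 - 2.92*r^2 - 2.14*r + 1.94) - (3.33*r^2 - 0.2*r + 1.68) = 2.58*r^5 - 5.99*r^4 - 0.28*r^3 - 6.25*r^2 - 1.94*r + 0.26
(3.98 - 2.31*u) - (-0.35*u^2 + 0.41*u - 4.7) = 0.35*u^2 - 2.72*u + 8.68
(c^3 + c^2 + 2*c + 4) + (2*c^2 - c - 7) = c^3 + 3*c^2 + c - 3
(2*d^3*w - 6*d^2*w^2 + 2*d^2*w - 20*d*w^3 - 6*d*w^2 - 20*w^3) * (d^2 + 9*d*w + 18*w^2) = 2*d^5*w + 12*d^4*w^2 + 2*d^4*w - 38*d^3*w^3 + 12*d^3*w^2 - 288*d^2*w^4 - 38*d^2*w^3 - 360*d*w^5 - 288*d*w^4 - 360*w^5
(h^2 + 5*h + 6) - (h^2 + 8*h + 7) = -3*h - 1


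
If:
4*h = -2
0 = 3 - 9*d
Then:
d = 1/3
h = -1/2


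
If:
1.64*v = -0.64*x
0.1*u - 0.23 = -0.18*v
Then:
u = 0.702439024390244*x + 2.3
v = -0.390243902439024*x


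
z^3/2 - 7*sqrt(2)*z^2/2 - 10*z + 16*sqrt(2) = (z/2 + sqrt(2))*(z - 8*sqrt(2))*(z - sqrt(2))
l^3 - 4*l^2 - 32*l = l*(l - 8)*(l + 4)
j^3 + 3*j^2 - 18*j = j*(j - 3)*(j + 6)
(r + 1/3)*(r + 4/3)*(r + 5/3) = r^3 + 10*r^2/3 + 29*r/9 + 20/27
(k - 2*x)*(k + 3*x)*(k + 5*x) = k^3 + 6*k^2*x - k*x^2 - 30*x^3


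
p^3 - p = p*(p - 1)*(p + 1)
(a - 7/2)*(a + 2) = a^2 - 3*a/2 - 7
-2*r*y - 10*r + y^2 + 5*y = (-2*r + y)*(y + 5)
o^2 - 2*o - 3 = (o - 3)*(o + 1)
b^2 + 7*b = b*(b + 7)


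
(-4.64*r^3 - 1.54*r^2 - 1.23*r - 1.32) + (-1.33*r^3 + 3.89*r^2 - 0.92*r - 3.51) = -5.97*r^3 + 2.35*r^2 - 2.15*r - 4.83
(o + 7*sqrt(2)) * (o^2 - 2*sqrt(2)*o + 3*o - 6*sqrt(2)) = o^3 + 3*o^2 + 5*sqrt(2)*o^2 - 28*o + 15*sqrt(2)*o - 84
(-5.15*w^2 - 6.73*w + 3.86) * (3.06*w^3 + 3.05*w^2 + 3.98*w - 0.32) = -15.759*w^5 - 36.3013*w^4 - 29.2119*w^3 - 13.3644*w^2 + 17.5164*w - 1.2352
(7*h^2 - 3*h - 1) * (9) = 63*h^2 - 27*h - 9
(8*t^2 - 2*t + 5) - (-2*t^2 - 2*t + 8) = 10*t^2 - 3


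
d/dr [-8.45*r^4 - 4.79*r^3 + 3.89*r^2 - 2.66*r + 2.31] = -33.8*r^3 - 14.37*r^2 + 7.78*r - 2.66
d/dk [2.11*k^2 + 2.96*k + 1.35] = 4.22*k + 2.96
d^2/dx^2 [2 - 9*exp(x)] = -9*exp(x)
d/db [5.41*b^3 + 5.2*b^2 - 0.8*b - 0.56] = 16.23*b^2 + 10.4*b - 0.8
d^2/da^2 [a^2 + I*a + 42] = 2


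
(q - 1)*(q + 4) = q^2 + 3*q - 4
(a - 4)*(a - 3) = a^2 - 7*a + 12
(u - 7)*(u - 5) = u^2 - 12*u + 35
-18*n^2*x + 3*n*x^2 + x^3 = x*(-3*n + x)*(6*n + x)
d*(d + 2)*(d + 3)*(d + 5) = d^4 + 10*d^3 + 31*d^2 + 30*d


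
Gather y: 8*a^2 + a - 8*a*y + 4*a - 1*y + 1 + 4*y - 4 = 8*a^2 + 5*a + y*(3 - 8*a) - 3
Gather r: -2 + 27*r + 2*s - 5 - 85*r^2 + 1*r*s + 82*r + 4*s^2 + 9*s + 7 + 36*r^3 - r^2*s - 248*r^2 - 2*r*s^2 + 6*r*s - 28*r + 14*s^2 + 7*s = 36*r^3 + r^2*(-s - 333) + r*(-2*s^2 + 7*s + 81) + 18*s^2 + 18*s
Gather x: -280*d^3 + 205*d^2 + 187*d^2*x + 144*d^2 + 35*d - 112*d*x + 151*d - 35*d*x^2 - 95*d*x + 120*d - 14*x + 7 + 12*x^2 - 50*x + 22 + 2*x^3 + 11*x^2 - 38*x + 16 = -280*d^3 + 349*d^2 + 306*d + 2*x^3 + x^2*(23 - 35*d) + x*(187*d^2 - 207*d - 102) + 45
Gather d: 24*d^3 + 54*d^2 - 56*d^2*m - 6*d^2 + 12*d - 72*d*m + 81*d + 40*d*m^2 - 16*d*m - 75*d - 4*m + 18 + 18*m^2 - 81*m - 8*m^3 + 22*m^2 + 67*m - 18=24*d^3 + d^2*(48 - 56*m) + d*(40*m^2 - 88*m + 18) - 8*m^3 + 40*m^2 - 18*m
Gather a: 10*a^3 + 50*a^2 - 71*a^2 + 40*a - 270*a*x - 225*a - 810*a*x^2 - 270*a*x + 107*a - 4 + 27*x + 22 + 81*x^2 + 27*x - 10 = 10*a^3 - 21*a^2 + a*(-810*x^2 - 540*x - 78) + 81*x^2 + 54*x + 8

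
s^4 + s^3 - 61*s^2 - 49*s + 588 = (s - 7)*(s - 3)*(s + 4)*(s + 7)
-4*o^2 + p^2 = (-2*o + p)*(2*o + p)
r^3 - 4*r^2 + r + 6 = (r - 3)*(r - 2)*(r + 1)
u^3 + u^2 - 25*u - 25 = (u - 5)*(u + 1)*(u + 5)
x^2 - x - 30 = (x - 6)*(x + 5)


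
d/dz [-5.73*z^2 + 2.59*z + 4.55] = 2.59 - 11.46*z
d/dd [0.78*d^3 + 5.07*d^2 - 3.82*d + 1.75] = 2.34*d^2 + 10.14*d - 3.82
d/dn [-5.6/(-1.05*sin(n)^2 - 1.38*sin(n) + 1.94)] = -(11.76*sin(n) + 7.728)*cos(n)/(1.05*sin(n)^2 + 1.38*sin(n) - 1.94)^2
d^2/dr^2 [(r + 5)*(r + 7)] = 2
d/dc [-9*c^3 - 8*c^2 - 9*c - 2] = -27*c^2 - 16*c - 9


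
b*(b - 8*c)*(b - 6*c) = b^3 - 14*b^2*c + 48*b*c^2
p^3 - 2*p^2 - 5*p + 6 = (p - 3)*(p - 1)*(p + 2)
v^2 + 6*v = v*(v + 6)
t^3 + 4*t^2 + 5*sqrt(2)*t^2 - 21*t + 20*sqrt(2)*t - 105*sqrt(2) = (t - 3)*(t + 7)*(t + 5*sqrt(2))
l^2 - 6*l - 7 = (l - 7)*(l + 1)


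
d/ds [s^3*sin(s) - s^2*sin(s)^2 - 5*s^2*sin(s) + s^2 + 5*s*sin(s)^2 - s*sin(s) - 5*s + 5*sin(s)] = s^3*cos(s) + 3*s^2*sin(s) - s^2*sin(2*s) - 5*s^2*cos(s) - 10*s*sin(s) + 5*s*sin(2*s) - s*cos(s) + s*cos(2*s) + s - sin(s) + 5*cos(s) - 5*cos(2*s)/2 - 5/2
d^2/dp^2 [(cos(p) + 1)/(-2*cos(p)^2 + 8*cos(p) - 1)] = (-36*sin(p)^4*cos(p) - 32*sin(p)^4 + 104*sin(p)^2 - 64*cos(p) + 9*cos(3*p) + 2*cos(5*p) + 68)/(2*sin(p)^2 + 8*cos(p) - 3)^3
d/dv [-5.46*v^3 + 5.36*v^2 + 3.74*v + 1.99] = -16.38*v^2 + 10.72*v + 3.74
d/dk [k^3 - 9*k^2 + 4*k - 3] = 3*k^2 - 18*k + 4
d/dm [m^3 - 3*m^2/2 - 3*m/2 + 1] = 3*m^2 - 3*m - 3/2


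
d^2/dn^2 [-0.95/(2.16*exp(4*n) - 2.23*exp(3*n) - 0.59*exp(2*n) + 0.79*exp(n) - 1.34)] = (0.95*(8.64*exp(3*n) - 6.69*exp(2*n) - 1.18*exp(n) + 0.79)*(17.28*exp(3*n) - 13.38*exp(2*n) - 2.36*exp(n) + 1.58)*exp(n) + (32.832*exp(3*n) - 19.0665*exp(2*n) - 2.242*exp(n) + 0.7505)*(-2.16*exp(4*n) + 2.23*exp(3*n) + 0.59*exp(2*n) - 0.79*exp(n) + 1.34))*exp(n)/(-2.16*exp(4*n) + 2.23*exp(3*n) + 0.59*exp(2*n) - 0.79*exp(n) + 1.34)^3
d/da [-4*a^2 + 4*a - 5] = 4 - 8*a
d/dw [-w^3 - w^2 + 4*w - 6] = -3*w^2 - 2*w + 4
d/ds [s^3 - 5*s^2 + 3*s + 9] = 3*s^2 - 10*s + 3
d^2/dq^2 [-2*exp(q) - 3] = -2*exp(q)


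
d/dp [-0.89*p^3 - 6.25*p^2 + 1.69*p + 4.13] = -2.67*p^2 - 12.5*p + 1.69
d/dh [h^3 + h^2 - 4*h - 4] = 3*h^2 + 2*h - 4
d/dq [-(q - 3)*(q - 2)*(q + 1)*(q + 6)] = -4*q^3 - 6*q^2 + 46*q - 12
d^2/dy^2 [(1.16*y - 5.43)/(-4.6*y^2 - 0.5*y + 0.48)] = (-(1.16*y - 5.43)*(9.2*y + 0.5)*(18.4*y + 1.0) + (32.016*y - 48.796)*(4.6*y^2 + 0.5*y - 0.48))/(4.6*y^2 + 0.5*y - 0.48)^3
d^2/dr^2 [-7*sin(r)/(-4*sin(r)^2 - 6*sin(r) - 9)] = 7*(-16*sin(r)^5 + 24*sin(r)^4 + 248*sin(r)^3 + 54*sin(r)^2 - 297*sin(r) - 108)/(4*sin(r)^2 + 6*sin(r) + 9)^3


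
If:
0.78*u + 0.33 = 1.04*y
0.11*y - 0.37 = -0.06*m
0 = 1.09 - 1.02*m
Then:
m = 1.07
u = 3.28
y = 2.78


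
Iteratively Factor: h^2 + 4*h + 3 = (h + 1)*(h + 3)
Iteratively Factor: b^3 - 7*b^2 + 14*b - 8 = (b - 4)*(b^2 - 3*b + 2) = (b - 4)*(b - 2)*(b - 1)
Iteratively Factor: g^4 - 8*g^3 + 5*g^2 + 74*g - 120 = (g - 4)*(g^3 - 4*g^2 - 11*g + 30) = (g - 4)*(g - 2)*(g^2 - 2*g - 15) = (g - 4)*(g - 2)*(g + 3)*(g - 5)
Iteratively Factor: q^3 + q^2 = (q + 1)*(q^2) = q*(q + 1)*(q)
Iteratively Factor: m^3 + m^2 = (m + 1)*(m^2) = m*(m + 1)*(m)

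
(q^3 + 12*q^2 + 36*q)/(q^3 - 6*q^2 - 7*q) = (q^2 + 12*q + 36)/(q^2 - 6*q - 7)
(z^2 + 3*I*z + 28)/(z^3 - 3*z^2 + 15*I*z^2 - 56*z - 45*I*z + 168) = (z - 4*I)/(z^2 + z*(-3 + 8*I) - 24*I)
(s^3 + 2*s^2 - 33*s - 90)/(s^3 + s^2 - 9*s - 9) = (s^2 - s - 30)/(s^2 - 2*s - 3)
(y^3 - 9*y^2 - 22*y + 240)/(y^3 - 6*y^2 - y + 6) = (y^2 - 3*y - 40)/(y^2 - 1)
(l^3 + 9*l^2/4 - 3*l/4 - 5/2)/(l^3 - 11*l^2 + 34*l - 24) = (4*l^2 + 13*l + 10)/(4*(l^2 - 10*l + 24))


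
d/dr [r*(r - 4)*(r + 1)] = 3*r^2 - 6*r - 4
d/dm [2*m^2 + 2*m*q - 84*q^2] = 4*m + 2*q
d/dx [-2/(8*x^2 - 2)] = 8*x/(4*x^2 - 1)^2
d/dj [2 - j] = -1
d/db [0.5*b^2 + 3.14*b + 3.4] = 1.0*b + 3.14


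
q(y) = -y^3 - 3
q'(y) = -3*y^2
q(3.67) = -52.43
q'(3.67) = -40.41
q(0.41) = -3.07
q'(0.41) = -0.50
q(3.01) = -30.27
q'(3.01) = -27.18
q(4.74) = -109.50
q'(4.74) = -67.40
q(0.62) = -3.24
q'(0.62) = -1.15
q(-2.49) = 12.44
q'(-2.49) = -18.60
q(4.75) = -110.17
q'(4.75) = -67.69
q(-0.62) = -2.76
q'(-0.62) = -1.15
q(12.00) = -1731.00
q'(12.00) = -432.00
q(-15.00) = 3372.00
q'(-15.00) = -675.00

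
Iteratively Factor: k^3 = (k)*(k^2) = k^2*(k)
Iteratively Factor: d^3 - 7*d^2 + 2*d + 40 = (d - 4)*(d^2 - 3*d - 10) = (d - 4)*(d + 2)*(d - 5)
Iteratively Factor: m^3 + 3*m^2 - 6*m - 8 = (m - 2)*(m^2 + 5*m + 4) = (m - 2)*(m + 4)*(m + 1)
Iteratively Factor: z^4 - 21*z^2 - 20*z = (z + 4)*(z^3 - 4*z^2 - 5*z) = (z + 1)*(z + 4)*(z^2 - 5*z) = (z - 5)*(z + 1)*(z + 4)*(z)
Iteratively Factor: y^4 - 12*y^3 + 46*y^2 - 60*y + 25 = (y - 1)*(y^3 - 11*y^2 + 35*y - 25) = (y - 1)^2*(y^2 - 10*y + 25) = (y - 5)*(y - 1)^2*(y - 5)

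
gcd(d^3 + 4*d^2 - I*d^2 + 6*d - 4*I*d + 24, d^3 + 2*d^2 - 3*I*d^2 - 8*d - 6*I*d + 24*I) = d^2 + d*(4 - 3*I) - 12*I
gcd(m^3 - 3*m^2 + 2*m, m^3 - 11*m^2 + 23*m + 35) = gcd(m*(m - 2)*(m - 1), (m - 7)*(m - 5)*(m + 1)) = 1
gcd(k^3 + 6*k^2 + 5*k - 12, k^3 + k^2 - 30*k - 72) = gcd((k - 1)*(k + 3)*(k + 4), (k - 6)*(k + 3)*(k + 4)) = k^2 + 7*k + 12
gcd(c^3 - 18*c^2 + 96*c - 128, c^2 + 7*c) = 1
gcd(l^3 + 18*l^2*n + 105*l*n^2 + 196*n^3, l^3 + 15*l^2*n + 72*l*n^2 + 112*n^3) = l^2 + 11*l*n + 28*n^2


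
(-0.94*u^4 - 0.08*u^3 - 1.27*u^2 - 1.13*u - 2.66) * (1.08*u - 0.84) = -1.0152*u^5 + 0.7032*u^4 - 1.3044*u^3 - 0.1536*u^2 - 1.9236*u + 2.2344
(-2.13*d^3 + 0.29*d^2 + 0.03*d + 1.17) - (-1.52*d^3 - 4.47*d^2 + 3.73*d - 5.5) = -0.61*d^3 + 4.76*d^2 - 3.7*d + 6.67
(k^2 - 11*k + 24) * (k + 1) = k^3 - 10*k^2 + 13*k + 24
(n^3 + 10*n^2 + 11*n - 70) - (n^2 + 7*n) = n^3 + 9*n^2 + 4*n - 70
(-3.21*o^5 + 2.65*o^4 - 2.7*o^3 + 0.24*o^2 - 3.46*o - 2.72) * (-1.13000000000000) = 3.6273*o^5 - 2.9945*o^4 + 3.051*o^3 - 0.2712*o^2 + 3.9098*o + 3.0736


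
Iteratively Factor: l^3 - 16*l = (l)*(l^2 - 16) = l*(l + 4)*(l - 4)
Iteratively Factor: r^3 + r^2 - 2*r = (r - 1)*(r^2 + 2*r) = (r - 1)*(r + 2)*(r)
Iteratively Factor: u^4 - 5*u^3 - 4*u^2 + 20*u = (u + 2)*(u^3 - 7*u^2 + 10*u) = (u - 2)*(u + 2)*(u^2 - 5*u) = (u - 5)*(u - 2)*(u + 2)*(u)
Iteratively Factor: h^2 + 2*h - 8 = (h - 2)*(h + 4)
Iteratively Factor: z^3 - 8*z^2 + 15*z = (z)*(z^2 - 8*z + 15) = z*(z - 3)*(z - 5)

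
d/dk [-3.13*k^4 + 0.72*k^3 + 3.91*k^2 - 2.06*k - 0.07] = -12.52*k^3 + 2.16*k^2 + 7.82*k - 2.06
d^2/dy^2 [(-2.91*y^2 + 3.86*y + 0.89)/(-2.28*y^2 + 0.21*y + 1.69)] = (-1.4210854715202e-14*y^4 - 37.345032*y^3 + 39.517416*y^2 - 86.68332*y + 12.425136)/(11.852352*y^6 - 3.274992*y^5 - 26.054244*y^4 + 4.845771*y^3 + 19.312137*y^2 - 1.799343*y - 4.826809)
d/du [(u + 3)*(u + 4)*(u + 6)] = 3*u^2 + 26*u + 54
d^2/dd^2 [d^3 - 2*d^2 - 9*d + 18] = 6*d - 4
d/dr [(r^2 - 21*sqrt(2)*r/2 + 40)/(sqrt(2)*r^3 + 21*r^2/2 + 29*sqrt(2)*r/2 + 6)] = (-4*sqrt(2)*r^4 + 168*r^3 + 19*sqrt(2)*r^2 - 3312*r - 2572*sqrt(2))/(8*r^6 + 84*sqrt(2)*r^5 + 673*r^4 + 1266*sqrt(2)*r^3 + 2186*r^2 + 696*sqrt(2)*r + 144)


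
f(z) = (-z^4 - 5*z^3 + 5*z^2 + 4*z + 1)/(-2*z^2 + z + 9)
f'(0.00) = 0.43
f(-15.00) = 71.68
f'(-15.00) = -12.30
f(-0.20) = 0.05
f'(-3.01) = -3.48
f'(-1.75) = -202.74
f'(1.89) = -24.80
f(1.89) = -5.36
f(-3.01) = -7.30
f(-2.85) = -7.92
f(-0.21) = 0.05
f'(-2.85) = -4.41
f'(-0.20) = 0.15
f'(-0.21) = 0.14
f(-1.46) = 5.14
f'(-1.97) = -532.59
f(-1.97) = -48.77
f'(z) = (4*z - 1)*(-z^4 - 5*z^3 + 5*z^2 + 4*z + 1)/(-2*z^2 + z + 9)^2 + (-4*z^3 - 15*z^2 + 10*z + 4)/(-2*z^2 + z + 9) = (4*z^5 + 7*z^4 - 46*z^3 - 122*z^2 + 94*z + 35)/(4*z^4 - 4*z^3 - 35*z^2 + 18*z + 81)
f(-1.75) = 23.76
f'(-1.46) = -19.92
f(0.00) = 0.11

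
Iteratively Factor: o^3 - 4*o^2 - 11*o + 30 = (o + 3)*(o^2 - 7*o + 10) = (o - 2)*(o + 3)*(o - 5)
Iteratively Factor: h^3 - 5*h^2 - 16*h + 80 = (h - 4)*(h^2 - h - 20) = (h - 4)*(h + 4)*(h - 5)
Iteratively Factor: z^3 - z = (z + 1)*(z^2 - z) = (z - 1)*(z + 1)*(z)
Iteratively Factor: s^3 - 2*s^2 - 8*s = (s - 4)*(s^2 + 2*s) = s*(s - 4)*(s + 2)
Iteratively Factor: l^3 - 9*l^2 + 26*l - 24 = (l - 2)*(l^2 - 7*l + 12) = (l - 4)*(l - 2)*(l - 3)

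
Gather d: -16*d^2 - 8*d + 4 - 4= -16*d^2 - 8*d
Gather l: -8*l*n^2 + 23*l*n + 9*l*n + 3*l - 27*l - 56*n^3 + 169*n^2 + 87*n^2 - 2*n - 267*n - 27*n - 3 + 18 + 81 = l*(-8*n^2 + 32*n - 24) - 56*n^3 + 256*n^2 - 296*n + 96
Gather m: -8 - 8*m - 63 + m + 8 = -7*m - 63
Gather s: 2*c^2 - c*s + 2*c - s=2*c^2 + 2*c + s*(-c - 1)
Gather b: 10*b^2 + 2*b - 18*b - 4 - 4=10*b^2 - 16*b - 8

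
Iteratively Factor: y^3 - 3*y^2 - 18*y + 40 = (y + 4)*(y^2 - 7*y + 10) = (y - 2)*(y + 4)*(y - 5)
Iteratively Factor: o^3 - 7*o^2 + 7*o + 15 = (o - 5)*(o^2 - 2*o - 3) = (o - 5)*(o + 1)*(o - 3)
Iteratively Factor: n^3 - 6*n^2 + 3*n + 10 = (n - 2)*(n^2 - 4*n - 5) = (n - 2)*(n + 1)*(n - 5)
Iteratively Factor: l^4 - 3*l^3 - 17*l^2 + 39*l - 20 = (l - 1)*(l^3 - 2*l^2 - 19*l + 20) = (l - 1)^2*(l^2 - l - 20) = (l - 5)*(l - 1)^2*(l + 4)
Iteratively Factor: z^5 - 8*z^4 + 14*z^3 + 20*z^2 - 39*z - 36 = (z - 3)*(z^4 - 5*z^3 - z^2 + 17*z + 12) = (z - 4)*(z - 3)*(z^3 - z^2 - 5*z - 3) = (z - 4)*(z - 3)*(z + 1)*(z^2 - 2*z - 3) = (z - 4)*(z - 3)^2*(z + 1)*(z + 1)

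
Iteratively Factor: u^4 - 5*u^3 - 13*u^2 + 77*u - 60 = (u - 3)*(u^3 - 2*u^2 - 19*u + 20) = (u - 3)*(u + 4)*(u^2 - 6*u + 5) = (u - 3)*(u - 1)*(u + 4)*(u - 5)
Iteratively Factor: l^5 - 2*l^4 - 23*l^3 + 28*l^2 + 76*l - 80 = (l - 2)*(l^4 - 23*l^2 - 18*l + 40) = (l - 5)*(l - 2)*(l^3 + 5*l^2 + 2*l - 8) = (l - 5)*(l - 2)*(l - 1)*(l^2 + 6*l + 8) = (l - 5)*(l - 2)*(l - 1)*(l + 2)*(l + 4)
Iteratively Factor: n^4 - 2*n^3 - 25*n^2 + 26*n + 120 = (n + 4)*(n^3 - 6*n^2 - n + 30) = (n + 2)*(n + 4)*(n^2 - 8*n + 15) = (n - 3)*(n + 2)*(n + 4)*(n - 5)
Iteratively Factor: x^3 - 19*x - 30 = (x + 2)*(x^2 - 2*x - 15) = (x - 5)*(x + 2)*(x + 3)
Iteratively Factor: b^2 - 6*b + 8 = (b - 4)*(b - 2)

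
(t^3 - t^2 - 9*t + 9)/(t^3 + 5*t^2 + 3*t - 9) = (t - 3)/(t + 3)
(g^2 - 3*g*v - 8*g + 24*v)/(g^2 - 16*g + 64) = (g - 3*v)/(g - 8)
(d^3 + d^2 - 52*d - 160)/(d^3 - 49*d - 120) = (d + 4)/(d + 3)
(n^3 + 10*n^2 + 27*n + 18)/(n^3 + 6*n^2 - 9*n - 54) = (n + 1)/(n - 3)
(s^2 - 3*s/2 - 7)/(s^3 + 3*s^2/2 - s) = (2*s - 7)/(s*(2*s - 1))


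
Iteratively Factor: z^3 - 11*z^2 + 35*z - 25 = (z - 5)*(z^2 - 6*z + 5) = (z - 5)^2*(z - 1)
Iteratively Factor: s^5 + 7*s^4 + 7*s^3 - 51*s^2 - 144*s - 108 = (s + 3)*(s^4 + 4*s^3 - 5*s^2 - 36*s - 36) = (s - 3)*(s + 3)*(s^3 + 7*s^2 + 16*s + 12) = (s - 3)*(s + 2)*(s + 3)*(s^2 + 5*s + 6) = (s - 3)*(s + 2)^2*(s + 3)*(s + 3)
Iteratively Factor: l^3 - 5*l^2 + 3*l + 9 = (l - 3)*(l^2 - 2*l - 3) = (l - 3)*(l + 1)*(l - 3)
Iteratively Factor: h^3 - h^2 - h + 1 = (h - 1)*(h^2 - 1) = (h - 1)^2*(h + 1)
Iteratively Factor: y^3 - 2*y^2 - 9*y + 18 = (y - 3)*(y^2 + y - 6) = (y - 3)*(y + 3)*(y - 2)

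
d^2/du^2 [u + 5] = 0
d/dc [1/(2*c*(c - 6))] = (3 - c)/(c^2*(c^2 - 12*c + 36))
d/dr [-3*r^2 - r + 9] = -6*r - 1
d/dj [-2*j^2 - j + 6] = -4*j - 1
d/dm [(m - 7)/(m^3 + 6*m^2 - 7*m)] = (m*(m^2 + 6*m - 7) - (m - 7)*(3*m^2 + 12*m - 7))/(m^2*(m^2 + 6*m - 7)^2)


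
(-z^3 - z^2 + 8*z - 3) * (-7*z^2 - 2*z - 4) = 7*z^5 + 9*z^4 - 50*z^3 + 9*z^2 - 26*z + 12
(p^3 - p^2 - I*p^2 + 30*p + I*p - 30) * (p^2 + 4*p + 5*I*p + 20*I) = p^5 + 3*p^4 + 4*I*p^4 + 31*p^3 + 12*I*p^3 + 105*p^2 + 134*I*p^2 - 140*p + 450*I*p - 600*I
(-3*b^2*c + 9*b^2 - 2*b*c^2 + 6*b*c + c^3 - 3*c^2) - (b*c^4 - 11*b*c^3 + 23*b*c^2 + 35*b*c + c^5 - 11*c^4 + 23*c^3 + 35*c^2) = -3*b^2*c + 9*b^2 - b*c^4 + 11*b*c^3 - 25*b*c^2 - 29*b*c - c^5 + 11*c^4 - 22*c^3 - 38*c^2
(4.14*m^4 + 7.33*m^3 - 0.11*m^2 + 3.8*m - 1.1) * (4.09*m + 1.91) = 16.9326*m^5 + 37.8871*m^4 + 13.5504*m^3 + 15.3319*m^2 + 2.759*m - 2.101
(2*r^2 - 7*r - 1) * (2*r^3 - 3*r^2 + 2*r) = 4*r^5 - 20*r^4 + 23*r^3 - 11*r^2 - 2*r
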